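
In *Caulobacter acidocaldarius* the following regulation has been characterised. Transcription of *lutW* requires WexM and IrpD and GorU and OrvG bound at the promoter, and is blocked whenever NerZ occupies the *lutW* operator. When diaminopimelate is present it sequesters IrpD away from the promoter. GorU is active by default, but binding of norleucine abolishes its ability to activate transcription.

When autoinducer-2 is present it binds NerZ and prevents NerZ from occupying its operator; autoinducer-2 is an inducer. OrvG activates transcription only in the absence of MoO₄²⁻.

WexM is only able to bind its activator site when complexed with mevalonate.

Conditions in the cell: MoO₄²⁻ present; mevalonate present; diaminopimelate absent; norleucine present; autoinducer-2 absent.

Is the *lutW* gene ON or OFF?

Mevalonate is present, so WexM is active.
Autoinducer-2 is absent, so NerZ is active.
Diaminopimelate is absent, so IrpD is active.
Norleucine is present, so GorU is inactive.
MoO₄²⁻ is present, so OrvG is inactive.
With repressor NerZ bound, *lutW* is not transcribed.

OFF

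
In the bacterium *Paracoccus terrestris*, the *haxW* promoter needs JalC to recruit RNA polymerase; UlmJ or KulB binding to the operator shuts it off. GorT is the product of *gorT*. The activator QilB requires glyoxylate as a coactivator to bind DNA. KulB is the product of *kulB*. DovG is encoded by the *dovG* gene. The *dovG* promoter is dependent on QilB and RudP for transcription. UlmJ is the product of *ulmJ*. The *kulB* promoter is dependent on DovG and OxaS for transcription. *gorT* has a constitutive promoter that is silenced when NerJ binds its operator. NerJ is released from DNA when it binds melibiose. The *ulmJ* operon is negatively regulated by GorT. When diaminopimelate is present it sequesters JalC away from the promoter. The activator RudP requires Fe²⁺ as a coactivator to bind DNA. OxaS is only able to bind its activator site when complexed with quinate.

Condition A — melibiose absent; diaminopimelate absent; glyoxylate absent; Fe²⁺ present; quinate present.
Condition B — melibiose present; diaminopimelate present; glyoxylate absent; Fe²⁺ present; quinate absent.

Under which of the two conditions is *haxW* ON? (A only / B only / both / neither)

Condition A:
Melibiose is absent, so NerJ is active.
With repressor NerJ bound, *gorT* is not transcribed.
So GorT is not produced.
With no repressor bound, *ulmJ* is transcribed.
So UlmJ is produced and active.
Diaminopimelate is absent, so JalC is active.
Glyoxylate is absent, so QilB is inactive.
Fe²⁺ is present, so RudP is active.
Required activator QilB is absent, so *dovG* is not transcribed.
So DovG is not produced.
Quinate is present, so OxaS is active.
Required activator DovG is absent, so *kulB* is not transcribed.
So KulB is not produced.
With repressor UlmJ bound, *haxW* is not transcribed.
→ *haxW* is OFF in A.
Condition B:
Melibiose is present, so NerJ is inactive.
With no repressor bound, *gorT* is transcribed.
So GorT is produced and active.
With repressor GorT bound, *ulmJ* is not transcribed.
So UlmJ is not produced.
Diaminopimelate is present, so JalC is inactive.
Glyoxylate is absent, so QilB is inactive.
Fe²⁺ is present, so RudP is active.
Required activator QilB is absent, so *dovG* is not transcribed.
So DovG is not produced.
Quinate is absent, so OxaS is inactive.
Required activator DovG is absent, so *kulB* is not transcribed.
So KulB is not produced.
Required activator JalC is absent, so *haxW* is not transcribed.
→ *haxW* is OFF in B.

neither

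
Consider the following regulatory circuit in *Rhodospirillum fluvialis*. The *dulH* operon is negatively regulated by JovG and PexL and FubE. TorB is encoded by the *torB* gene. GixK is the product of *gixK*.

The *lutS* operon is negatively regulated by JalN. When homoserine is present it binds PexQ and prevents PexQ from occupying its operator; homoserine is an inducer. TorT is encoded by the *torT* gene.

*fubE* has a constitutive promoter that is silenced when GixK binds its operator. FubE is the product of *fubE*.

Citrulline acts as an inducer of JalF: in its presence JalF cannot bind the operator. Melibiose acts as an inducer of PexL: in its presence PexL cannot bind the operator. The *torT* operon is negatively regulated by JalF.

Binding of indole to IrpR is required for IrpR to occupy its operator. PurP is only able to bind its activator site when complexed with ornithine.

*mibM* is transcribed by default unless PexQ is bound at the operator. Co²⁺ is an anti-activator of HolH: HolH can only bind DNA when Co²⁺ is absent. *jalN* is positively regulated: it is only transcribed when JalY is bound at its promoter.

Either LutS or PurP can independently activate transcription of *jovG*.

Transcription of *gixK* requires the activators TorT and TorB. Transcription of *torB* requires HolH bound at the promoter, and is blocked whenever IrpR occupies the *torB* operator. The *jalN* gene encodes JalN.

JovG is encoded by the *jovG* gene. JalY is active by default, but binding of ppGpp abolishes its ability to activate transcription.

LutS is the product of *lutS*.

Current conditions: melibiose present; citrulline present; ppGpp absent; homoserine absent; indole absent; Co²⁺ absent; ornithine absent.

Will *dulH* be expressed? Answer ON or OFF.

ON

ppGpp is absent, so JalY is active.
No repressor is bound and JalY is active, so *jalN* is transcribed.
So JalN is produced and active.
With repressor JalN bound, *lutS* is not transcribed.
So LutS is not produced.
Ornithine is absent, so PurP is inactive.
No activator is available at the *jovG* promoter, so *jovG* is not transcribed.
So JovG is not produced.
Melibiose is present, so PexL is inactive.
Citrulline is present, so JalF is inactive.
With no repressor bound, *torT* is transcribed.
So TorT is produced and active.
Co²⁺ is absent, so HolH is active.
Indole is absent, so IrpR is inactive.
No repressor is bound and HolH is active, so *torB* is transcribed.
So TorB is produced and active.
No repressor is bound and TorT and TorB are active, so *gixK* is transcribed.
So GixK is produced and active.
With repressor GixK bound, *fubE* is not transcribed.
So FubE is not produced.
With no repressor bound, *dulH* is transcribed.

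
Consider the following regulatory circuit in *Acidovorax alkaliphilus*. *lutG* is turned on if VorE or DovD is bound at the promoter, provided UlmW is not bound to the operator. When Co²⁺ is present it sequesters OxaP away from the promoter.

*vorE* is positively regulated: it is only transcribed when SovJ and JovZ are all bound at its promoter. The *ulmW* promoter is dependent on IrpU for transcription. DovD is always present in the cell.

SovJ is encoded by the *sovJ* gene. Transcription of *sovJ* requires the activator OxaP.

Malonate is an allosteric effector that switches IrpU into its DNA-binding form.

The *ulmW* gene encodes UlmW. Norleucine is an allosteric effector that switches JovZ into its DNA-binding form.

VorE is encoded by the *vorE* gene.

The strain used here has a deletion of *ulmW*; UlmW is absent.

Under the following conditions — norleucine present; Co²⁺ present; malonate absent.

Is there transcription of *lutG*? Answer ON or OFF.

Co²⁺ is present, so OxaP is inactive.
Required activator OxaP is absent, so *sovJ* is not transcribed.
So SovJ is not produced.
Norleucine is present, so JovZ is active.
Required activator SovJ is absent, so *vorE* is not transcribed.
So VorE is not produced.
DovD is produced constitutively and is active.
UlmW is non-functional in this strain, so it has no effect.
Activator DovD is present, so *lutG* is transcribed.

ON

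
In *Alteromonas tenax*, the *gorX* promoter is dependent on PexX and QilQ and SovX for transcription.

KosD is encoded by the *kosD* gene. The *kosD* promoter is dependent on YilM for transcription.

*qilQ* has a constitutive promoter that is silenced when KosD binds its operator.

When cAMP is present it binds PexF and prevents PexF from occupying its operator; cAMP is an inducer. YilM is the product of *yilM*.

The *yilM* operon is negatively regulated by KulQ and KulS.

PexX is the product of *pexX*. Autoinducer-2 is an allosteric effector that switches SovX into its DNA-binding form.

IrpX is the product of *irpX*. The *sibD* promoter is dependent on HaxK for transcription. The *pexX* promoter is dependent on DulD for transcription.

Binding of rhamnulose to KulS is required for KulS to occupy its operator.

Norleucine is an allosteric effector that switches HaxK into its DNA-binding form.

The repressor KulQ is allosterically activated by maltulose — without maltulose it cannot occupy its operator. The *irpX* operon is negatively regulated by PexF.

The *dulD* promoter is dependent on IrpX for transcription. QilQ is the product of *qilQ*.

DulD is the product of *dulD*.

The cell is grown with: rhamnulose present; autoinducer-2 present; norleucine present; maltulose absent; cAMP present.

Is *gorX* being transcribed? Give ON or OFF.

ON

cAMP is present, so PexF is inactive.
With no repressor bound, *irpX* is transcribed.
So IrpX is produced and active.
No repressor is bound and IrpX is active, so *dulD* is transcribed.
So DulD is produced and active.
No repressor is bound and DulD is active, so *pexX* is transcribed.
So PexX is produced and active.
Maltulose is absent, so KulQ is inactive.
Rhamnulose is present, so KulS is active.
With repressor KulS bound, *yilM* is not transcribed.
So YilM is not produced.
Required activator YilM is absent, so *kosD* is not transcribed.
So KosD is not produced.
With no repressor bound, *qilQ* is transcribed.
So QilQ is produced and active.
Autoinducer-2 is present, so SovX is active.
No repressor is bound and PexX and QilQ and SovX are active, so *gorX* is transcribed.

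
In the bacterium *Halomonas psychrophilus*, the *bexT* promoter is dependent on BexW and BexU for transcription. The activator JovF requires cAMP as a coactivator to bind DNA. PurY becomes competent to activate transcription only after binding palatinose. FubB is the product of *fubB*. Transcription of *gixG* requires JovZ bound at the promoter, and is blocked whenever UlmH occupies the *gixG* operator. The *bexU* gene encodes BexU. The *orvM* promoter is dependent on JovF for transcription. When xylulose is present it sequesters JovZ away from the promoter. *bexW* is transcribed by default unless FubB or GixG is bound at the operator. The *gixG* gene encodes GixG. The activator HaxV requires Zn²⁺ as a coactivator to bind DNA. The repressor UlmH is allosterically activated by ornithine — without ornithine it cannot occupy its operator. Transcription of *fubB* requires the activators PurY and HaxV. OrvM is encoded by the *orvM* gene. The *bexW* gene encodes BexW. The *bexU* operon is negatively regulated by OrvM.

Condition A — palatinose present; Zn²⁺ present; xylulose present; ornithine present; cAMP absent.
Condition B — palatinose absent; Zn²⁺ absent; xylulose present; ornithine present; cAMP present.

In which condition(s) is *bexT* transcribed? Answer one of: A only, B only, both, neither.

Condition A:
Palatinose is present, so PurY is active.
Zn²⁺ is present, so HaxV is active.
No repressor is bound and PurY and HaxV are active, so *fubB* is transcribed.
So FubB is produced and active.
Xylulose is present, so JovZ is inactive.
Ornithine is present, so UlmH is active.
With repressor UlmH bound, *gixG* is not transcribed.
So GixG is not produced.
With repressor FubB bound, *bexW* is not transcribed.
So BexW is not produced.
cAMP is absent, so JovF is inactive.
Required activator JovF is absent, so *orvM* is not transcribed.
So OrvM is not produced.
With no repressor bound, *bexU* is transcribed.
So BexU is produced and active.
Required activator BexW is absent, so *bexT* is not transcribed.
→ *bexT* is OFF in A.
Condition B:
Palatinose is absent, so PurY is inactive.
Zn²⁺ is absent, so HaxV is inactive.
Required activator PurY is absent, so *fubB* is not transcribed.
So FubB is not produced.
Xylulose is present, so JovZ is inactive.
Ornithine is present, so UlmH is active.
With repressor UlmH bound, *gixG* is not transcribed.
So GixG is not produced.
With no repressor bound, *bexW* is transcribed.
So BexW is produced and active.
cAMP is present, so JovF is active.
No repressor is bound and JovF is active, so *orvM* is transcribed.
So OrvM is produced and active.
With repressor OrvM bound, *bexU* is not transcribed.
So BexU is not produced.
Required activator BexU is absent, so *bexT* is not transcribed.
→ *bexT* is OFF in B.

neither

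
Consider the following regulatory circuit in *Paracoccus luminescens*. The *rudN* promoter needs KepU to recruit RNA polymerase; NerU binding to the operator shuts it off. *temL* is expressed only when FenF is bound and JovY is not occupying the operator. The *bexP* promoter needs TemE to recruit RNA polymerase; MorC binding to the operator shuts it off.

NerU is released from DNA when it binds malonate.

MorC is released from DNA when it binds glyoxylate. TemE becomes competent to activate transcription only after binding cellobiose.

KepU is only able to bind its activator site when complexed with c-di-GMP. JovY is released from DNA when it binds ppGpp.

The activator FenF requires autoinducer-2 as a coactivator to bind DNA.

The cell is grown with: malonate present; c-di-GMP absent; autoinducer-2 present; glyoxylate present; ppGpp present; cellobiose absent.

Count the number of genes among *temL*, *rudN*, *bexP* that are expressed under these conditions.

1

ppGpp is present, so JovY is inactive.
Autoinducer-2 is present, so FenF is active.
No repressor is bound and FenF is active, so *temL* is transcribed.
→ *temL* is ON.
c-di-GMP is absent, so KepU is inactive.
Malonate is present, so NerU is inactive.
Required activator KepU is absent, so *rudN* is not transcribed.
→ *rudN* is OFF.
Cellobiose is absent, so TemE is inactive.
Glyoxylate is present, so MorC is inactive.
Required activator TemE is absent, so *bexP* is not transcribed.
→ *bexP* is OFF.
1 of the 3 genes is transcribed.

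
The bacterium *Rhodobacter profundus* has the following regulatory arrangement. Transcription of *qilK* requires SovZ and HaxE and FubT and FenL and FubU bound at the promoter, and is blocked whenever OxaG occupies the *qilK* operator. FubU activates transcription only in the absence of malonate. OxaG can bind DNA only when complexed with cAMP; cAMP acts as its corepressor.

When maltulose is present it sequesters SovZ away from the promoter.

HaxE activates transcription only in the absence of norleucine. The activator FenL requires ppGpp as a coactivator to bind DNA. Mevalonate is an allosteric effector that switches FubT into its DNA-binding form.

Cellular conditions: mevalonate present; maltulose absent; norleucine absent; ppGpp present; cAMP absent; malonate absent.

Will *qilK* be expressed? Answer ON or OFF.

Maltulose is absent, so SovZ is active.
cAMP is absent, so OxaG is inactive.
Norleucine is absent, so HaxE is active.
Mevalonate is present, so FubT is active.
ppGpp is present, so FenL is active.
Malonate is absent, so FubU is active.
No repressor is bound and SovZ and HaxE and FubT and FenL and FubU are active, so *qilK* is transcribed.

ON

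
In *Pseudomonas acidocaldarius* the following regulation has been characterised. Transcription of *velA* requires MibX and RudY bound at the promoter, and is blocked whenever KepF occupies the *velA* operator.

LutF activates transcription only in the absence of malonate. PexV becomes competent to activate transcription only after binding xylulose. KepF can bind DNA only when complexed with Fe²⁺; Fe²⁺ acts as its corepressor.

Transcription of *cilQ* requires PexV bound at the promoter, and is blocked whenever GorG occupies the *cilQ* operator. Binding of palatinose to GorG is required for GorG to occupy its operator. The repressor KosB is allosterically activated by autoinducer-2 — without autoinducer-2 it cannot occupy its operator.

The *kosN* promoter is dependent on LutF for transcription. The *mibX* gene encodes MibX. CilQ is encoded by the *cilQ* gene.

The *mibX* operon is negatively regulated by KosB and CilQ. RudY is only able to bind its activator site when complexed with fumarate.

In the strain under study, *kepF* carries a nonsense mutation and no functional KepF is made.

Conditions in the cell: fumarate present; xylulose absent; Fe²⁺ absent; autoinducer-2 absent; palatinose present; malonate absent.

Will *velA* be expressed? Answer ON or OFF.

ON

Autoinducer-2 is absent, so KosB is inactive.
Palatinose is present, so GorG is active.
Xylulose is absent, so PexV is inactive.
With repressor GorG bound, *cilQ* is not transcribed.
So CilQ is not produced.
With no repressor bound, *mibX* is transcribed.
So MibX is produced and active.
Fumarate is present, so RudY is active.
KepF is non-functional in this strain, so it has no effect.
No repressor is bound and MibX and RudY are active, so *velA* is transcribed.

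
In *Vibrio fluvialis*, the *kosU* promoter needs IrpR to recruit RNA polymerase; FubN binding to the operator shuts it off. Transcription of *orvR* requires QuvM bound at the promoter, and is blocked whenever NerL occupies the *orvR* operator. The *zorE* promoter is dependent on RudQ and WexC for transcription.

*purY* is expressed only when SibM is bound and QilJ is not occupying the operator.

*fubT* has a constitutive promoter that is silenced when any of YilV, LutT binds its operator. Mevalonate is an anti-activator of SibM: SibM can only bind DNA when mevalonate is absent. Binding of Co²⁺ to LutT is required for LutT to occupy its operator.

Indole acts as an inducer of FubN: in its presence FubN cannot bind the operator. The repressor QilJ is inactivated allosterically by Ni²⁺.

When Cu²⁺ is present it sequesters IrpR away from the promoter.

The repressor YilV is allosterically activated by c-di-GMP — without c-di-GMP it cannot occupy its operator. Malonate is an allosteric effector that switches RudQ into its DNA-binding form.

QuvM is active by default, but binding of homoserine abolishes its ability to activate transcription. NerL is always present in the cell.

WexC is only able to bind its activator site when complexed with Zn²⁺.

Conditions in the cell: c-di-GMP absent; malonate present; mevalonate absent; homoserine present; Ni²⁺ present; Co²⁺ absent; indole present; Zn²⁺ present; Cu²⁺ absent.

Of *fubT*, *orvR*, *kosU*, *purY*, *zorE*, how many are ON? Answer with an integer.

c-di-GMP is absent, so YilV is inactive.
Co²⁺ is absent, so LutT is inactive.
With no repressor bound, *fubT* is transcribed.
→ *fubT* is ON.
Homoserine is present, so QuvM is inactive.
NerL is produced constitutively and is active.
With repressor NerL bound, *orvR* is not transcribed.
→ *orvR* is OFF.
Indole is present, so FubN is inactive.
Cu²⁺ is absent, so IrpR is active.
No repressor is bound and IrpR is active, so *kosU* is transcribed.
→ *kosU* is ON.
Ni²⁺ is present, so QilJ is inactive.
Mevalonate is absent, so SibM is active.
No repressor is bound and SibM is active, so *purY* is transcribed.
→ *purY* is ON.
Malonate is present, so RudQ is active.
Zn²⁺ is present, so WexC is active.
No repressor is bound and RudQ and WexC are active, so *zorE* is transcribed.
→ *zorE* is ON.
4 of the 5 genes are transcribed.

4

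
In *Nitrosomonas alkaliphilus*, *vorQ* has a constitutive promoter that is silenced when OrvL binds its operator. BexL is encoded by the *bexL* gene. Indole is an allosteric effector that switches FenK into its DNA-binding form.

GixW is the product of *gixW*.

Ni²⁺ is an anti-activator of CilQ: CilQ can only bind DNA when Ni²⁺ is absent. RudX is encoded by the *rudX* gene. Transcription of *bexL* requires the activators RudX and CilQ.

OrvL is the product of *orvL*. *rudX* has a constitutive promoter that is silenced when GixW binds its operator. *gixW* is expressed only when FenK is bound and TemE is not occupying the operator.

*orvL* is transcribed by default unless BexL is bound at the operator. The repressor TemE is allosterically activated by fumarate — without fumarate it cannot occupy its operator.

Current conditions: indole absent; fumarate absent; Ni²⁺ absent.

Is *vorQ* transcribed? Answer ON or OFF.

Fumarate is absent, so TemE is inactive.
Indole is absent, so FenK is inactive.
Required activator FenK is absent, so *gixW* is not transcribed.
So GixW is not produced.
With no repressor bound, *rudX* is transcribed.
So RudX is produced and active.
Ni²⁺ is absent, so CilQ is active.
No repressor is bound and RudX and CilQ are active, so *bexL* is transcribed.
So BexL is produced and active.
With repressor BexL bound, *orvL* is not transcribed.
So OrvL is not produced.
With no repressor bound, *vorQ* is transcribed.

ON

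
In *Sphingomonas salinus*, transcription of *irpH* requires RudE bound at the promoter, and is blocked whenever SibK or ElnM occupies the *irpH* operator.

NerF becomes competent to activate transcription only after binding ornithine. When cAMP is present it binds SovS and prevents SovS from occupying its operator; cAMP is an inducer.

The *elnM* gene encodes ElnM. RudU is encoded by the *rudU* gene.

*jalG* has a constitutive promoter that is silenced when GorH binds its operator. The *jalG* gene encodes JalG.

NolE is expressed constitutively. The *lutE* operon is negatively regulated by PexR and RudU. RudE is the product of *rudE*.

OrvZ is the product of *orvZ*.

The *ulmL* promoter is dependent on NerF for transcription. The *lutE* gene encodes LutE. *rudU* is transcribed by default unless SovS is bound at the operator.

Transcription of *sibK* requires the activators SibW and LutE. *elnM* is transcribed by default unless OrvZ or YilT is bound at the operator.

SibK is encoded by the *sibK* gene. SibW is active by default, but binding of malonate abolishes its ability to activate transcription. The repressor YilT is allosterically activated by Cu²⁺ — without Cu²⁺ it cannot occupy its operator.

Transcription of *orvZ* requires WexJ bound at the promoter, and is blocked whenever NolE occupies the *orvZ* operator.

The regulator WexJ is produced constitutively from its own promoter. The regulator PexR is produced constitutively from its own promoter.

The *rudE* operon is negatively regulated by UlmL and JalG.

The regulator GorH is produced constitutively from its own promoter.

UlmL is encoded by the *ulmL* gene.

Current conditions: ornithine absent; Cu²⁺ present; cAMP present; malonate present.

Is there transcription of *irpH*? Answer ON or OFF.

ON

Malonate is present, so SibW is inactive.
PexR is produced constitutively and is active.
cAMP is present, so SovS is inactive.
With no repressor bound, *rudU* is transcribed.
So RudU is produced and active.
With repressor PexR bound, *lutE* is not transcribed.
So LutE is not produced.
Required activator SibW is absent, so *sibK* is not transcribed.
So SibK is not produced.
Ornithine is absent, so NerF is inactive.
Required activator NerF is absent, so *ulmL* is not transcribed.
So UlmL is not produced.
GorH is produced constitutively and is active.
With repressor GorH bound, *jalG* is not transcribed.
So JalG is not produced.
With no repressor bound, *rudE* is transcribed.
So RudE is produced and active.
NolE is produced constitutively and is active.
WexJ is produced constitutively and is active.
With repressor NolE bound, *orvZ* is not transcribed.
So OrvZ is not produced.
Cu²⁺ is present, so YilT is active.
With repressor YilT bound, *elnM* is not transcribed.
So ElnM is not produced.
No repressor is bound and RudE is active, so *irpH* is transcribed.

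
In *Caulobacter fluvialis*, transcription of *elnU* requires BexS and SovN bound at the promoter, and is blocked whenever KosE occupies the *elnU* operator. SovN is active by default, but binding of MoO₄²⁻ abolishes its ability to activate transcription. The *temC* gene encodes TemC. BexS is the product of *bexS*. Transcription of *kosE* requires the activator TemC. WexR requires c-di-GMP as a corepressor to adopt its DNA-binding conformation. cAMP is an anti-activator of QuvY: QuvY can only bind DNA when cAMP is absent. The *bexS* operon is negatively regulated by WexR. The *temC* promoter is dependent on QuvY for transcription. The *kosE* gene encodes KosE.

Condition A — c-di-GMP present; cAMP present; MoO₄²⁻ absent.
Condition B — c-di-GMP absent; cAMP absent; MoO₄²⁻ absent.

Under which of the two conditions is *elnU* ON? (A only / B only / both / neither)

Condition A:
c-di-GMP is present, so WexR is active.
With repressor WexR bound, *bexS* is not transcribed.
So BexS is not produced.
cAMP is present, so QuvY is inactive.
Required activator QuvY is absent, so *temC* is not transcribed.
So TemC is not produced.
Required activator TemC is absent, so *kosE* is not transcribed.
So KosE is not produced.
MoO₄²⁻ is absent, so SovN is active.
Required activator BexS is absent, so *elnU* is not transcribed.
→ *elnU* is OFF in A.
Condition B:
c-di-GMP is absent, so WexR is inactive.
With no repressor bound, *bexS* is transcribed.
So BexS is produced and active.
cAMP is absent, so QuvY is active.
No repressor is bound and QuvY is active, so *temC* is transcribed.
So TemC is produced and active.
No repressor is bound and TemC is active, so *kosE* is transcribed.
So KosE is produced and active.
MoO₄²⁻ is absent, so SovN is active.
With repressor KosE bound, *elnU* is not transcribed.
→ *elnU* is OFF in B.

neither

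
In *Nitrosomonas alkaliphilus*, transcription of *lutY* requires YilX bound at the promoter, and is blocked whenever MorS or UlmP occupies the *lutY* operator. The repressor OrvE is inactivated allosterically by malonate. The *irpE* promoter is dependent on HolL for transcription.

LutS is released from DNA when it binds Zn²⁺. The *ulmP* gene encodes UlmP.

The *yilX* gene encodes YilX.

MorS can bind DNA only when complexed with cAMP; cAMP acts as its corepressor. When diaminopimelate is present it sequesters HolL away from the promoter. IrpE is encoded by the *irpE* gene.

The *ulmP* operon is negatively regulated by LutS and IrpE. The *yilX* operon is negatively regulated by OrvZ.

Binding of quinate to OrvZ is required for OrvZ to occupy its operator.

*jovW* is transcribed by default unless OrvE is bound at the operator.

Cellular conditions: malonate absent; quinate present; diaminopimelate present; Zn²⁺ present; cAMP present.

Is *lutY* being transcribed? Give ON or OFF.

cAMP is present, so MorS is active.
Zn²⁺ is present, so LutS is inactive.
Diaminopimelate is present, so HolL is inactive.
Required activator HolL is absent, so *irpE* is not transcribed.
So IrpE is not produced.
With no repressor bound, *ulmP* is transcribed.
So UlmP is produced and active.
Quinate is present, so OrvZ is active.
With repressor OrvZ bound, *yilX* is not transcribed.
So YilX is not produced.
With repressor MorS bound, *lutY* is not transcribed.

OFF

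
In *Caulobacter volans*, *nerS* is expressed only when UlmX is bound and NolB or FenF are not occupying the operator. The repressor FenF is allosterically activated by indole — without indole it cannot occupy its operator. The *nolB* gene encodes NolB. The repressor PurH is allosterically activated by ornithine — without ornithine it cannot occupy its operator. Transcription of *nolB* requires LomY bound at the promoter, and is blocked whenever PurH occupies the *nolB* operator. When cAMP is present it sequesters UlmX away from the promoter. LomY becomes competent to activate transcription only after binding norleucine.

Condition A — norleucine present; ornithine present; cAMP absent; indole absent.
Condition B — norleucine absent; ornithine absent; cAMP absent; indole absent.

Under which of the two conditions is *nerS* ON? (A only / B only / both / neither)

both

Condition A:
Norleucine is present, so LomY is active.
Ornithine is present, so PurH is active.
With repressor PurH bound, *nolB* is not transcribed.
So NolB is not produced.
cAMP is absent, so UlmX is active.
Indole is absent, so FenF is inactive.
No repressor is bound and UlmX is active, so *nerS* is transcribed.
→ *nerS* is ON in A.
Condition B:
Norleucine is absent, so LomY is inactive.
Ornithine is absent, so PurH is inactive.
Required activator LomY is absent, so *nolB* is not transcribed.
So NolB is not produced.
cAMP is absent, so UlmX is active.
Indole is absent, so FenF is inactive.
No repressor is bound and UlmX is active, so *nerS* is transcribed.
→ *nerS* is ON in B.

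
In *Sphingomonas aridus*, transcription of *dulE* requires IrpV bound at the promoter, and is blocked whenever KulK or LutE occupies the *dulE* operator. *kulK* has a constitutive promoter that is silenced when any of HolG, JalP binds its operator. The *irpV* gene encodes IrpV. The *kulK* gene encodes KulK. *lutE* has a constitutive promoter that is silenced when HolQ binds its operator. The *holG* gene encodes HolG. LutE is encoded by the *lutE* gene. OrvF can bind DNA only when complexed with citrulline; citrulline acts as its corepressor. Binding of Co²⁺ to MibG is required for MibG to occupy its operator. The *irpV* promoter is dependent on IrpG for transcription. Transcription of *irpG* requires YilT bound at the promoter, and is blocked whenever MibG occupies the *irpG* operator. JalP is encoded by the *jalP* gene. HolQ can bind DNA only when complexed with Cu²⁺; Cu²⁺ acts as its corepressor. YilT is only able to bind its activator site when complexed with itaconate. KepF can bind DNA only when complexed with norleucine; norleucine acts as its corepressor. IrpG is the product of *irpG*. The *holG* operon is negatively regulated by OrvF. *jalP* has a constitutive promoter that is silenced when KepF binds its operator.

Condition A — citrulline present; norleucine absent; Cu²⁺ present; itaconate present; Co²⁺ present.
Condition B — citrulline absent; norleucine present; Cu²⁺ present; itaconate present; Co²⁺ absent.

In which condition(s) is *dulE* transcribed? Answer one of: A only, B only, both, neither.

Condition A:
Citrulline is present, so OrvF is active.
With repressor OrvF bound, *holG* is not transcribed.
So HolG is not produced.
Norleucine is absent, so KepF is inactive.
With no repressor bound, *jalP* is transcribed.
So JalP is produced and active.
With repressor JalP bound, *kulK* is not transcribed.
So KulK is not produced.
Cu²⁺ is present, so HolQ is active.
With repressor HolQ bound, *lutE* is not transcribed.
So LutE is not produced.
Itaconate is present, so YilT is active.
Co²⁺ is present, so MibG is active.
With repressor MibG bound, *irpG* is not transcribed.
So IrpG is not produced.
Required activator IrpG is absent, so *irpV* is not transcribed.
So IrpV is not produced.
Required activator IrpV is absent, so *dulE* is not transcribed.
→ *dulE* is OFF in A.
Condition B:
Citrulline is absent, so OrvF is inactive.
With no repressor bound, *holG* is transcribed.
So HolG is produced and active.
Norleucine is present, so KepF is active.
With repressor KepF bound, *jalP* is not transcribed.
So JalP is not produced.
With repressor HolG bound, *kulK* is not transcribed.
So KulK is not produced.
Cu²⁺ is present, so HolQ is active.
With repressor HolQ bound, *lutE* is not transcribed.
So LutE is not produced.
Itaconate is present, so YilT is active.
Co²⁺ is absent, so MibG is inactive.
No repressor is bound and YilT is active, so *irpG* is transcribed.
So IrpG is produced and active.
No repressor is bound and IrpG is active, so *irpV* is transcribed.
So IrpV is produced and active.
No repressor is bound and IrpV is active, so *dulE* is transcribed.
→ *dulE* is ON in B.

B only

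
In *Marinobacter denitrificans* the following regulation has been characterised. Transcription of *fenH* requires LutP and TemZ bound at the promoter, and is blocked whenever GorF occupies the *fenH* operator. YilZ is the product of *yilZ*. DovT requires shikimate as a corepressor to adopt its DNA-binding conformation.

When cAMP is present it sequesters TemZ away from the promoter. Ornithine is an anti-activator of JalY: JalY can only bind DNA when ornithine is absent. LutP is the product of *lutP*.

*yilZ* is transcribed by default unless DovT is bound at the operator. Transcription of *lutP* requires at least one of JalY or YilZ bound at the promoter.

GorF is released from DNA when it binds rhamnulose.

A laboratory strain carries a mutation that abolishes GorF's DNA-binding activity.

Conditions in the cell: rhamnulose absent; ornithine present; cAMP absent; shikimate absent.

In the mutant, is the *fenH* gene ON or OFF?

ON

GorF is non-functional in this strain, so it has no effect.
Ornithine is present, so JalY is inactive.
Shikimate is absent, so DovT is inactive.
With no repressor bound, *yilZ* is transcribed.
So YilZ is produced and active.
Activator YilZ is present, so *lutP* is transcribed.
So LutP is produced and active.
cAMP is absent, so TemZ is active.
No repressor is bound and LutP and TemZ are active, so *fenH* is transcribed.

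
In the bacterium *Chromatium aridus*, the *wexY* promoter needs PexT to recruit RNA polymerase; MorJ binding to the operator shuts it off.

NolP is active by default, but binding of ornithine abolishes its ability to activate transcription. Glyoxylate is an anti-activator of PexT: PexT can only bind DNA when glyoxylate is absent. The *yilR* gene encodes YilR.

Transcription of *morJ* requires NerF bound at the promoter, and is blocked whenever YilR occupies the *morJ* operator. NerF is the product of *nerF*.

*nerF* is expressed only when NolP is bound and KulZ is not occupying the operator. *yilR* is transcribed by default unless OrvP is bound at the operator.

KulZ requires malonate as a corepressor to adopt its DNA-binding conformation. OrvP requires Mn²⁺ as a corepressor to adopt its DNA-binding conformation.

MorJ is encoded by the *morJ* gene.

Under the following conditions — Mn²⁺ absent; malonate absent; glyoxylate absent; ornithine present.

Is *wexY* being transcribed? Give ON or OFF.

ON

Glyoxylate is absent, so PexT is active.
Malonate is absent, so KulZ is inactive.
Ornithine is present, so NolP is inactive.
Required activator NolP is absent, so *nerF* is not transcribed.
So NerF is not produced.
Mn²⁺ is absent, so OrvP is inactive.
With no repressor bound, *yilR* is transcribed.
So YilR is produced and active.
With repressor YilR bound, *morJ* is not transcribed.
So MorJ is not produced.
No repressor is bound and PexT is active, so *wexY* is transcribed.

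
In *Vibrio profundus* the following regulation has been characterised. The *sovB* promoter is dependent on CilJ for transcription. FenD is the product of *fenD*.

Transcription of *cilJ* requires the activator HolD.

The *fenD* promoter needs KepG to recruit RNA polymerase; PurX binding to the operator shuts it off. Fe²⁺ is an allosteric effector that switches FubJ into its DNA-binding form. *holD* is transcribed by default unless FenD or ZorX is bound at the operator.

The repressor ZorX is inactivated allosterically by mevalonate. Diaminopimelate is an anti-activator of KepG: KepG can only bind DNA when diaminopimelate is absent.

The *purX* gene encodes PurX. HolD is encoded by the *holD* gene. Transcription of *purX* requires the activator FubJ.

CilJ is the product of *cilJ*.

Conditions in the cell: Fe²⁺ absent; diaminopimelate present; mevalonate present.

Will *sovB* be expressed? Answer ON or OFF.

ON

Fe²⁺ is absent, so FubJ is inactive.
Required activator FubJ is absent, so *purX* is not transcribed.
So PurX is not produced.
Diaminopimelate is present, so KepG is inactive.
Required activator KepG is absent, so *fenD* is not transcribed.
So FenD is not produced.
Mevalonate is present, so ZorX is inactive.
With no repressor bound, *holD* is transcribed.
So HolD is produced and active.
No repressor is bound and HolD is active, so *cilJ* is transcribed.
So CilJ is produced and active.
No repressor is bound and CilJ is active, so *sovB* is transcribed.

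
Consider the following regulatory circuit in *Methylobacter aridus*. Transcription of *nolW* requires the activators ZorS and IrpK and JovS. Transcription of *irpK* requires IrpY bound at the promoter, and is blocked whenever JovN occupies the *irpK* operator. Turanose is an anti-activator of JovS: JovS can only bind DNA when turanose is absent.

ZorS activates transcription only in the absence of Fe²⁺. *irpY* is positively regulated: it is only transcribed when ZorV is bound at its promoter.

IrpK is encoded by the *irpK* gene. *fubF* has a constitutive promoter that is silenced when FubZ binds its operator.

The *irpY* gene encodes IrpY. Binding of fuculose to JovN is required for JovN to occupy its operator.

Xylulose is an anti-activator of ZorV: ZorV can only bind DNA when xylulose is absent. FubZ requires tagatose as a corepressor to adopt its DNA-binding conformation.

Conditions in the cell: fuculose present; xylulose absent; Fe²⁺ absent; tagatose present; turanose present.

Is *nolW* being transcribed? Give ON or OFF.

OFF

Fe²⁺ is absent, so ZorS is active.
Fuculose is present, so JovN is active.
Xylulose is absent, so ZorV is active.
No repressor is bound and ZorV is active, so *irpY* is transcribed.
So IrpY is produced and active.
With repressor JovN bound, *irpK* is not transcribed.
So IrpK is not produced.
Turanose is present, so JovS is inactive.
Required activator IrpK is absent, so *nolW* is not transcribed.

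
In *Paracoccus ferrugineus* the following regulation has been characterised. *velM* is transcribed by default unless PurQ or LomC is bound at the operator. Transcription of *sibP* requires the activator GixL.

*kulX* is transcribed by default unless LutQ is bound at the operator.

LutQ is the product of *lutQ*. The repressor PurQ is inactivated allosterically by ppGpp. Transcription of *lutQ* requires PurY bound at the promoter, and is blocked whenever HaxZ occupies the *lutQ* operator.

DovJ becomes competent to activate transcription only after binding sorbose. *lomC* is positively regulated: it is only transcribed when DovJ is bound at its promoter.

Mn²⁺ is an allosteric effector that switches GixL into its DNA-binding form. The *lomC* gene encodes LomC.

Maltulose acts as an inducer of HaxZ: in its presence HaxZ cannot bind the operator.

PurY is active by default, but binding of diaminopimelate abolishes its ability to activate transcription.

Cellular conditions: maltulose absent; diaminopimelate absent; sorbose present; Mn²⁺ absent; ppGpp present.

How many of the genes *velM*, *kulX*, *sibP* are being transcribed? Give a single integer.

1

ppGpp is present, so PurQ is inactive.
Sorbose is present, so DovJ is active.
No repressor is bound and DovJ is active, so *lomC* is transcribed.
So LomC is produced and active.
With repressor LomC bound, *velM* is not transcribed.
→ *velM* is OFF.
Maltulose is absent, so HaxZ is active.
Diaminopimelate is absent, so PurY is active.
With repressor HaxZ bound, *lutQ* is not transcribed.
So LutQ is not produced.
With no repressor bound, *kulX* is transcribed.
→ *kulX* is ON.
Mn²⁺ is absent, so GixL is inactive.
Required activator GixL is absent, so *sibP* is not transcribed.
→ *sibP* is OFF.
1 of the 3 genes is transcribed.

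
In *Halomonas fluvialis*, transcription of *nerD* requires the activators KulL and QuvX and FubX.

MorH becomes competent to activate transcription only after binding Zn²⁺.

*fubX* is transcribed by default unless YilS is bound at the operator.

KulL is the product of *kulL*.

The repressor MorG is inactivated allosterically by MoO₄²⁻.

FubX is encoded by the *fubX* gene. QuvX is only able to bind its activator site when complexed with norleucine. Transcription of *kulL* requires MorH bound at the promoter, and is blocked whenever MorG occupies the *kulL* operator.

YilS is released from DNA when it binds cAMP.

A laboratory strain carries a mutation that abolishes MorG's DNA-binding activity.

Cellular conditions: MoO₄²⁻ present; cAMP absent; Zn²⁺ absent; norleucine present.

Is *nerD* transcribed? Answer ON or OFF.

OFF

Zn²⁺ is absent, so MorH is inactive.
MorG is non-functional in this strain, so it has no effect.
Required activator MorH is absent, so *kulL* is not transcribed.
So KulL is not produced.
Norleucine is present, so QuvX is active.
cAMP is absent, so YilS is active.
With repressor YilS bound, *fubX* is not transcribed.
So FubX is not produced.
Required activator KulL is absent, so *nerD* is not transcribed.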